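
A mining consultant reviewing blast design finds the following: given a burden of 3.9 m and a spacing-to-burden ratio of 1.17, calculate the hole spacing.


Spacing = burden * ratio
= 3.9 * 1.17
= 4.563 m

4.563 m


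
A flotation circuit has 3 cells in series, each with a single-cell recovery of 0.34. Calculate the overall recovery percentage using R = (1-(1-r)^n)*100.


71.2504%

Complement of single-cell recovery:
1 - r = 1 - 0.34 = 0.66
Raise to power n:
(1 - r)^3 = 0.66^3 = 0.287496
Overall recovery:
R = (1 - 0.287496) * 100
= 71.2504%


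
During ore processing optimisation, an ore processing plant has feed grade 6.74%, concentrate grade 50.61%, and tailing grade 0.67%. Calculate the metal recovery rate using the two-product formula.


91.2676%

Using the two-product formula:
R = 100 * c * (f - t) / (f * (c - t))
Numerator = 100 * 50.61 * (6.74 - 0.67)
= 100 * 50.61 * 6.07
= 30720.27
Denominator = 6.74 * (50.61 - 0.67)
= 6.74 * 49.94
= 336.5956
R = 30720.27 / 336.5956
= 91.2676%


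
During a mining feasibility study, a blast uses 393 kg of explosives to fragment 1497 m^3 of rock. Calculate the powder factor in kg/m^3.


0.2625 kg/m^3

Powder factor = explosive mass / rock volume
= 393 / 1497
= 0.2625 kg/m^3


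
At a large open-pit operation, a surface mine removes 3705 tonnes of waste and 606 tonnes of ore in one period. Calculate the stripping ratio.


Stripping ratio = waste tonnage / ore tonnage
= 3705 / 606
= 6.1139

6.1139


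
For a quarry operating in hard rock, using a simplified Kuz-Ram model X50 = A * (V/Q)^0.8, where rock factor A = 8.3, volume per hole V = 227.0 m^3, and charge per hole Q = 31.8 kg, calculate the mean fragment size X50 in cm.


Compute V/Q:
V/Q = 227.0 / 31.8 = 7.13836478
Raise to the power 0.8:
(V/Q)^0.8 = 7.13836478^0.8 = 4.818135282
Multiply by A:
X50 = 8.3 * 4.818135282
= 39.9905 cm

39.9905 cm


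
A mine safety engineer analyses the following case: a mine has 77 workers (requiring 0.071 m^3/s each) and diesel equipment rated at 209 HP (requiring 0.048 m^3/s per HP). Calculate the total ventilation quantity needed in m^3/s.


15.499 m^3/s

Airflow for workers:
Q_people = 77 * 0.071 = 5.467 m^3/s
Airflow for diesel equipment:
Q_diesel = 209 * 0.048 = 10.032 m^3/s
Total ventilation:
Q_total = 5.467 + 10.032
= 15.499 m^3/s


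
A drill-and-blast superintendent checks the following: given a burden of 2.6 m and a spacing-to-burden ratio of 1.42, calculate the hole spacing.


Spacing = burden * ratio
= 2.6 * 1.42
= 3.692 m

3.692 m


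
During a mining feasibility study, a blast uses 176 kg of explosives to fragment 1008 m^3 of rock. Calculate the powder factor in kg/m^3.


Powder factor = explosive mass / rock volume
= 176 / 1008
= 0.1746 kg/m^3

0.1746 kg/m^3


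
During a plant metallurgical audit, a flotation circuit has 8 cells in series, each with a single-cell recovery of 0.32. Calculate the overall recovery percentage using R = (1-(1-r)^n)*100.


95.4284%

Complement of single-cell recovery:
1 - r = 1 - 0.32 = 0.68
Raise to power n:
(1 - r)^8 = 0.68^8 = 0.04571632397
Overall recovery:
R = (1 - 0.04571632397) * 100
= 95.4284%


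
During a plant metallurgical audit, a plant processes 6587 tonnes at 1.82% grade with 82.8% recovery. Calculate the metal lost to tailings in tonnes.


Total metal in feed:
= 6587 * 1.82 / 100 = 119.8834 tonnes
Metal recovered:
= 119.8834 * 82.8 / 100 = 99.2634552 tonnes
Metal lost to tailings:
= 119.8834 - 99.2634552
= 20.6199 tonnes

20.6199 tonnes


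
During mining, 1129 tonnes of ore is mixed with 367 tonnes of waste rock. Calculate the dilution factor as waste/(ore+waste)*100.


24.5321%

Total material = ore + waste
= 1129 + 367 = 1496 tonnes
Dilution = waste / total * 100
= 367 / 1496 * 100
= 0.2453208556 * 100
= 24.5321%


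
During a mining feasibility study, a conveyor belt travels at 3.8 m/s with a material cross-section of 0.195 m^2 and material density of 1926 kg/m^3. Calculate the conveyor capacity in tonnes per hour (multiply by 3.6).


5137.7976 t/h

Volumetric flow = speed * area
= 3.8 * 0.195 = 0.741 m^3/s
Mass flow = volumetric * density
= 0.741 * 1926 = 1427.166 kg/s
Convert to t/h: multiply by 3.6
Capacity = 1427.166 * 3.6
= 5137.7976 t/h


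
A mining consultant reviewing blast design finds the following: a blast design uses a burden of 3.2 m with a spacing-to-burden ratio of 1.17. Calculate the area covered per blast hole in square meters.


11.9808 m^2

First, find the spacing:
Spacing = burden * ratio = 3.2 * 1.17
= 3.744 m
Then, calculate the area:
Area = burden * spacing = 3.2 * 3.744
= 11.9808 m^2


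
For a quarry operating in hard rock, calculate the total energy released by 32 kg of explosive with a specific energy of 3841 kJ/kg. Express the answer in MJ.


122.912 MJ

Energy = mass * specific_energy / 1000
= 32 * 3841 / 1000
= 122912 / 1000
= 122.912 MJ


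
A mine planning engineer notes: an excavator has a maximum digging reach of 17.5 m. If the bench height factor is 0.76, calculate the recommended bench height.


13.3 m

Bench height = reach * factor
= 17.5 * 0.76
= 13.3 m


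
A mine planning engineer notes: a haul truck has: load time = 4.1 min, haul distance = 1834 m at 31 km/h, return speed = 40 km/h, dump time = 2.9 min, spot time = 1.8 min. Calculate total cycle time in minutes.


Convert haul speed to m/min: 31 * 1000/60 = 516.6666667 m/min
Haul time = 1834 / 516.6666667 = 3.549677419 min
Convert return speed to m/min: 40 * 1000/60 = 666.6666667 m/min
Return time = 1834 / 666.6666667 = 2.751 min
Total cycle time:
= 4.1 + 3.549677419 + 2.9 + 2.751 + 1.8
= 15.1007 min

15.1007 min


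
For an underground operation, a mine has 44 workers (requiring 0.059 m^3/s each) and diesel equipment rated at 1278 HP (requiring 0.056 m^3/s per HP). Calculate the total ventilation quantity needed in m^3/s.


Airflow for workers:
Q_people = 44 * 0.059 = 2.596 m^3/s
Airflow for diesel equipment:
Q_diesel = 1278 * 0.056 = 71.568 m^3/s
Total ventilation:
Q_total = 2.596 + 71.568
= 74.164 m^3/s

74.164 m^3/s


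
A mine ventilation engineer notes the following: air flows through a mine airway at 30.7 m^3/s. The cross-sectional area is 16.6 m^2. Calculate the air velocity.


Velocity = flow rate / cross-sectional area
= 30.7 / 16.6
= 1.8494 m/s

1.8494 m/s


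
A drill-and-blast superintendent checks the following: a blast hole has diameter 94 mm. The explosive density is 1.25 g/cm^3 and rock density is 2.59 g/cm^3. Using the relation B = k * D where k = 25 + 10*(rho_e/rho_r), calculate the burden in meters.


First, compute k:
rho_e / rho_r = 1.25 / 2.59 = 0.4826254826
k = 25 + 10 * 0.4826254826 = 29.82625483
Then, compute burden:
B = k * D / 1000 = 29.82625483 * 94 / 1000
= 2803.667954 / 1000
= 2.8037 m

2.8037 m


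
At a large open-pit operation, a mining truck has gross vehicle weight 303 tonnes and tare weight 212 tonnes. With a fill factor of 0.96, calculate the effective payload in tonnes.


Maximum payload = gross - tare
= 303 - 212 = 91 tonnes
Effective payload = max payload * fill factor
= 91 * 0.96
= 87.36 tonnes

87.36 tonnes


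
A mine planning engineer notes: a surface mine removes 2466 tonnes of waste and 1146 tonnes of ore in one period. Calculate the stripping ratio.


Stripping ratio = waste tonnage / ore tonnage
= 2466 / 1146
= 2.1518

2.1518


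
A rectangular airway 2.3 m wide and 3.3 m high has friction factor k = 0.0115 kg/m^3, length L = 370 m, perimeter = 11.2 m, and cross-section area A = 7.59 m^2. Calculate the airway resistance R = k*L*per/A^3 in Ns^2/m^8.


0.109 Ns^2/m^8

Compute the numerator:
k * L * per = 0.0115 * 370 * 11.2
= 47.656
Compute the denominator:
A^3 = 7.59^3 = 437.245479
Resistance:
R = 47.656 / 437.245479
= 0.109 Ns^2/m^8


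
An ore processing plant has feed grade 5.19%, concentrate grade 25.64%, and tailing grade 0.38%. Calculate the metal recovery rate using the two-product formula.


94.0724%

Using the two-product formula:
R = 100 * c * (f - t) / (f * (c - t))
Numerator = 100 * 25.64 * (5.19 - 0.38)
= 100 * 25.64 * 4.81
= 12332.84
Denominator = 5.19 * (25.64 - 0.38)
= 5.19 * 25.26
= 131.0994
R = 12332.84 / 131.0994
= 94.0724%


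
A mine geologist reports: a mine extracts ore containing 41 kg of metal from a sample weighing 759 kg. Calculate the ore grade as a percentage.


Ore grade = (metal mass / ore mass) * 100
= (41 / 759) * 100
= 0.05401844532 * 100
= 5.4018%

5.4018%


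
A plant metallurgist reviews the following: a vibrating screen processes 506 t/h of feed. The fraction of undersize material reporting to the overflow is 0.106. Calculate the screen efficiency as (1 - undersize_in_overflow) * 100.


Screen efficiency = (1 - fraction of undersize in overflow) * 100
= (1 - 0.106) * 100
= 0.894 * 100
= 89.4%

89.4%


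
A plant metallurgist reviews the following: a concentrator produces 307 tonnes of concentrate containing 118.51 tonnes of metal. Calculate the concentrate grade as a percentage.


38.6026%

Grade = (metal in concentrate / concentrate mass) * 100
= (118.51 / 307) * 100
= 0.3860260586 * 100
= 38.6026%


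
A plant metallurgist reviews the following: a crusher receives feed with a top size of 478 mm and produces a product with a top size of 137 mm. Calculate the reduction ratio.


3.4891

Reduction ratio = feed size / product size
= 478 / 137
= 3.4891


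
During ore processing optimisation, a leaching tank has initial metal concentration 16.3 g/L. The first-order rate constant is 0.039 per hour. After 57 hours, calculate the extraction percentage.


89.1716%

Compute the exponent:
-k * t = -0.039 * 57 = -2.223
Remaining concentration:
C = 16.3 * exp(-2.223)
= 16.3 * 0.1082837698
= 1.765025447 g/L
Extracted = 16.3 - 1.765025447 = 14.53497455 g/L
Extraction % = 14.53497455 / 16.3 * 100
= 89.1716%


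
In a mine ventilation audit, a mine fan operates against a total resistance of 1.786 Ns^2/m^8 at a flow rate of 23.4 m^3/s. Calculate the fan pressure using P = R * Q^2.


Compute Q^2:
Q^2 = 23.4^2 = 547.56
Compute pressure:
P = R * Q^2 = 1.786 * 547.56
= 977.9422 Pa

977.9422 Pa


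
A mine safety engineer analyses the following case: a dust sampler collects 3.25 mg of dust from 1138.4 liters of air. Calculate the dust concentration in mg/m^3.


2.8549 mg/m^3

Convert liters to m^3: 1 m^3 = 1000 L
Concentration = mass / volume * 1000
= 3.25 / 1138.4 * 1000
= 0.002854884048 * 1000
= 2.8549 mg/m^3


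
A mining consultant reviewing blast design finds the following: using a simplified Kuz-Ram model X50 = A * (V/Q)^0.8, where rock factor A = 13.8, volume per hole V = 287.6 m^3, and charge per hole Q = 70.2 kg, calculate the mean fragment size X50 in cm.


42.6423 cm

Compute V/Q:
V/Q = 287.6 / 70.2 = 4.096866097
Raise to the power 0.8:
(V/Q)^0.8 = 4.096866097^0.8 = 3.090020891
Multiply by A:
X50 = 13.8 * 3.090020891
= 42.6423 cm


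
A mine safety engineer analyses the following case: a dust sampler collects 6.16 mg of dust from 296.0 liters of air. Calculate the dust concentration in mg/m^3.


Convert liters to m^3: 1 m^3 = 1000 L
Concentration = mass / volume * 1000
= 6.16 / 296.0 * 1000
= 0.02081081081 * 1000
= 20.8108 mg/m^3

20.8108 mg/m^3


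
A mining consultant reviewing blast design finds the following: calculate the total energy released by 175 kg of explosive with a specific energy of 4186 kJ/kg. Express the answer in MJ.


732.55 MJ

Energy = mass * specific_energy / 1000
= 175 * 4186 / 1000
= 732550 / 1000
= 732.55 MJ


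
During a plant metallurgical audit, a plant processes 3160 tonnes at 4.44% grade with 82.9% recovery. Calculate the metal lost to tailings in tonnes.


Total metal in feed:
= 3160 * 4.44 / 100 = 140.304 tonnes
Metal recovered:
= 140.304 * 82.9 / 100 = 116.312016 tonnes
Metal lost to tailings:
= 140.304 - 116.312016
= 23.992 tonnes

23.992 tonnes


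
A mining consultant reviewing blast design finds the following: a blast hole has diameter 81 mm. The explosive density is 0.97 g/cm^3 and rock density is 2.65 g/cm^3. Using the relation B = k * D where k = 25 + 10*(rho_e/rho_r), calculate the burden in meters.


2.3215 m

First, compute k:
rho_e / rho_r = 0.97 / 2.65 = 0.3660377358
k = 25 + 10 * 0.3660377358 = 28.66037736
Then, compute burden:
B = k * D / 1000 = 28.66037736 * 81 / 1000
= 2321.490566 / 1000
= 2.3215 m


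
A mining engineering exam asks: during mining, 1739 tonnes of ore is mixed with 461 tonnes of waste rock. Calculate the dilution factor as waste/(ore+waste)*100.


20.9545%

Total material = ore + waste
= 1739 + 461 = 2200 tonnes
Dilution = waste / total * 100
= 461 / 2200 * 100
= 0.2095454545 * 100
= 20.9545%


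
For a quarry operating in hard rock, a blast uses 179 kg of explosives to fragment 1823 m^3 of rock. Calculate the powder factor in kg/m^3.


0.0982 kg/m^3

Powder factor = explosive mass / rock volume
= 179 / 1823
= 0.0982 kg/m^3


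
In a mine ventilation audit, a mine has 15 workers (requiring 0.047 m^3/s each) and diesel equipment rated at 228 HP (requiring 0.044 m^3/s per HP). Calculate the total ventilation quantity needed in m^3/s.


10.737 m^3/s

Airflow for workers:
Q_people = 15 * 0.047 = 0.705 m^3/s
Airflow for diesel equipment:
Q_diesel = 228 * 0.044 = 10.032 m^3/s
Total ventilation:
Q_total = 0.705 + 10.032
= 10.737 m^3/s


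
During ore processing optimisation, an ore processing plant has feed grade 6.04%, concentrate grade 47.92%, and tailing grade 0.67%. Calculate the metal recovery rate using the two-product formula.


Using the two-product formula:
R = 100 * c * (f - t) / (f * (c - t))
Numerator = 100 * 47.92 * (6.04 - 0.67)
= 100 * 47.92 * 5.37
= 25733.04
Denominator = 6.04 * (47.92 - 0.67)
= 6.04 * 47.25
= 285.39
R = 25733.04 / 285.39
= 90.168%

90.168%


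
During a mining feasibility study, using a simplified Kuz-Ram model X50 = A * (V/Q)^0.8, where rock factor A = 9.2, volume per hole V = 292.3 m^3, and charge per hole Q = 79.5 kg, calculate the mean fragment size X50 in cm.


26.071 cm

Compute V/Q:
V/Q = 292.3 / 79.5 = 3.67672956
Raise to the power 0.8:
(V/Q)^0.8 = 3.67672956^0.8 = 2.833801001
Multiply by A:
X50 = 9.2 * 2.833801001
= 26.071 cm


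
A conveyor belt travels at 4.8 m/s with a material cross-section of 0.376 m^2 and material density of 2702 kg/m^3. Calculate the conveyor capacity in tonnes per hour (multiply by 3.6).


17555.6506 t/h

Volumetric flow = speed * area
= 4.8 * 0.376 = 1.8048 m^3/s
Mass flow = volumetric * density
= 1.8048 * 2702 = 4876.5696 kg/s
Convert to t/h: multiply by 3.6
Capacity = 4876.5696 * 3.6
= 17555.6506 t/h


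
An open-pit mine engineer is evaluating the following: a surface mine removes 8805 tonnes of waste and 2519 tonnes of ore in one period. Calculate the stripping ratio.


3.4954

Stripping ratio = waste tonnage / ore tonnage
= 8805 / 2519
= 3.4954


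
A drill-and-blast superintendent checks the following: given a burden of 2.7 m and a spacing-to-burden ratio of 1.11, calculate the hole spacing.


2.997 m

Spacing = burden * ratio
= 2.7 * 1.11
= 2.997 m


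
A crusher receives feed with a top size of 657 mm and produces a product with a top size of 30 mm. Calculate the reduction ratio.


21.9

Reduction ratio = feed size / product size
= 657 / 30
= 21.9


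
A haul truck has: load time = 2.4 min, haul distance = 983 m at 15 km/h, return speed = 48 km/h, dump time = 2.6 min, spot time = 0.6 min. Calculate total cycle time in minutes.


10.7608 min

Convert haul speed to m/min: 15 * 1000/60 = 250 m/min
Haul time = 983 / 250 = 3.932 min
Convert return speed to m/min: 48 * 1000/60 = 800 m/min
Return time = 983 / 800 = 1.22875 min
Total cycle time:
= 2.4 + 3.932 + 2.6 + 1.22875 + 0.6
= 10.7608 min


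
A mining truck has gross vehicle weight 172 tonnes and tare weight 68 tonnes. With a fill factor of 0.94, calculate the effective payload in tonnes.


97.76 tonnes

Maximum payload = gross - tare
= 172 - 68 = 104 tonnes
Effective payload = max payload * fill factor
= 104 * 0.94
= 97.76 tonnes


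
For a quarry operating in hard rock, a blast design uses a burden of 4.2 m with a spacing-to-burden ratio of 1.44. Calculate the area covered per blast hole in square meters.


25.4016 m^2

First, find the spacing:
Spacing = burden * ratio = 4.2 * 1.44
= 6.048 m
Then, calculate the area:
Area = burden * spacing = 4.2 * 6.048
= 25.4016 m^2


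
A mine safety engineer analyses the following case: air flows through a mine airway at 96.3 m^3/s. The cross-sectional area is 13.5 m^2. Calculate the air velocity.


7.1333 m/s

Velocity = flow rate / cross-sectional area
= 96.3 / 13.5
= 7.1333 m/s


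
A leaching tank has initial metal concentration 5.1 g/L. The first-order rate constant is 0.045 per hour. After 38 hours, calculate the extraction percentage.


81.9134%

Compute the exponent:
-k * t = -0.045 * 38 = -1.71
Remaining concentration:
C = 5.1 * exp(-1.71)
= 5.1 * 0.1808657926
= 0.9224155423 g/L
Extracted = 5.1 - 0.9224155423 = 4.177584458 g/L
Extraction % = 4.177584458 / 5.1 * 100
= 81.9134%


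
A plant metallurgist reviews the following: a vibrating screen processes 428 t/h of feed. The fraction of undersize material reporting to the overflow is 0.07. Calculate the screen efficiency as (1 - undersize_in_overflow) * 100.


Screen efficiency = (1 - fraction of undersize in overflow) * 100
= (1 - 0.07) * 100
= 0.93 * 100
= 93.0%

93.0%


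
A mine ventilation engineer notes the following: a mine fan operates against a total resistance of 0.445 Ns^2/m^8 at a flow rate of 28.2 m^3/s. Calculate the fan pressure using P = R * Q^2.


Compute Q^2:
Q^2 = 28.2^2 = 795.24
Compute pressure:
P = R * Q^2 = 0.445 * 795.24
= 353.8818 Pa

353.8818 Pa


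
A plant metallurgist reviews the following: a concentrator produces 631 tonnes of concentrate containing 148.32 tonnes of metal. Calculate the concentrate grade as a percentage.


23.5055%

Grade = (metal in concentrate / concentrate mass) * 100
= (148.32 / 631) * 100
= 0.2350554675 * 100
= 23.5055%


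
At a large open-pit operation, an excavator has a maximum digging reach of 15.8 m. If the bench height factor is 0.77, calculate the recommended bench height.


12.166 m

Bench height = reach * factor
= 15.8 * 0.77
= 12.166 m


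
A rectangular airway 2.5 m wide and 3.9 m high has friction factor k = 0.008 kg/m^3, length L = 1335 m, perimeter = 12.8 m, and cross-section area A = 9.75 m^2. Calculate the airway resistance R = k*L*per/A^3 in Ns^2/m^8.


0.1475 Ns^2/m^8

Compute the numerator:
k * L * per = 0.008 * 1335 * 12.8
= 136.704
Compute the denominator:
A^3 = 9.75^3 = 926.859375
Resistance:
R = 136.704 / 926.859375
= 0.1475 Ns^2/m^8


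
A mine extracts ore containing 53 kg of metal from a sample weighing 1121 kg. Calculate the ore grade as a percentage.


Ore grade = (metal mass / ore mass) * 100
= (53 / 1121) * 100
= 0.04727921499 * 100
= 4.7279%

4.7279%


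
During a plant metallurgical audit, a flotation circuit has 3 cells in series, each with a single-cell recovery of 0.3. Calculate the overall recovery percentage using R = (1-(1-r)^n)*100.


Complement of single-cell recovery:
1 - r = 1 - 0.3 = 0.7
Raise to power n:
(1 - r)^3 = 0.7^3 = 0.343
Overall recovery:
R = (1 - 0.343) * 100
= 65.7%

65.7%


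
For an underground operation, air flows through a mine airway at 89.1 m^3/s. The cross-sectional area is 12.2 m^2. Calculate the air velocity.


Velocity = flow rate / cross-sectional area
= 89.1 / 12.2
= 7.3033 m/s

7.3033 m/s


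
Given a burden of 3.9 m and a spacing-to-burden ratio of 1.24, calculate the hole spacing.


4.836 m

Spacing = burden * ratio
= 3.9 * 1.24
= 4.836 m


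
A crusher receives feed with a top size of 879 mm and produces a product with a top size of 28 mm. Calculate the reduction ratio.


31.3929

Reduction ratio = feed size / product size
= 879 / 28
= 31.3929


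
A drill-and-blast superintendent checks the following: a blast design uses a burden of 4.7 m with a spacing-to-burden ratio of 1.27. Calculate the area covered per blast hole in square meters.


28.0543 m^2

First, find the spacing:
Spacing = burden * ratio = 4.7 * 1.27
= 5.969 m
Then, calculate the area:
Area = burden * spacing = 4.7 * 5.969
= 28.0543 m^2


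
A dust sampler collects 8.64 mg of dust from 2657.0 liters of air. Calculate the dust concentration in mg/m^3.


Convert liters to m^3: 1 m^3 = 1000 L
Concentration = mass / volume * 1000
= 8.64 / 2657.0 * 1000
= 0.003251787731 * 1000
= 3.2518 mg/m^3

3.2518 mg/m^3


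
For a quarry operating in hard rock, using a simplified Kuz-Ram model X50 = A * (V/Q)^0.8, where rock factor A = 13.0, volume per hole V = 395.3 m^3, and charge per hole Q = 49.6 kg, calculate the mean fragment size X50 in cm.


Compute V/Q:
V/Q = 395.3 / 49.6 = 7.969758065
Raise to the power 0.8:
(V/Q)^0.8 = 7.969758065^0.8 = 5.262063811
Multiply by A:
X50 = 13.0 * 5.262063811
= 68.4068 cm

68.4068 cm


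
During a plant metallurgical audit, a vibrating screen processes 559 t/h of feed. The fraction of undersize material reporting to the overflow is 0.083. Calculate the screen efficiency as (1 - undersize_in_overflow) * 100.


Screen efficiency = (1 - fraction of undersize in overflow) * 100
= (1 - 0.083) * 100
= 0.917 * 100
= 91.7%

91.7%


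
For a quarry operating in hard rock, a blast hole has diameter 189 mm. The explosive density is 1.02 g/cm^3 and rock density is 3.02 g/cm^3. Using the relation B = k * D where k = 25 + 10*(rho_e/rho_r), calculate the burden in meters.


First, compute k:
rho_e / rho_r = 1.02 / 3.02 = 0.3377483444
k = 25 + 10 * 0.3377483444 = 28.37748344
Then, compute burden:
B = k * D / 1000 = 28.37748344 * 189 / 1000
= 5363.344371 / 1000
= 5.3633 m

5.3633 m


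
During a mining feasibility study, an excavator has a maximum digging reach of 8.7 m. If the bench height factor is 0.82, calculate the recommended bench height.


7.134 m

Bench height = reach * factor
= 8.7 * 0.82
= 7.134 m


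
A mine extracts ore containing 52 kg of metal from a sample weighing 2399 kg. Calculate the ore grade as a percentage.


Ore grade = (metal mass / ore mass) * 100
= (52 / 2399) * 100
= 0.02167569821 * 100
= 2.1676%

2.1676%


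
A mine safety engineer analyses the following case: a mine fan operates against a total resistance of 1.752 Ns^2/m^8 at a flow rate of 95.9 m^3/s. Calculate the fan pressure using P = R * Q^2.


16112.8111 Pa

Compute Q^2:
Q^2 = 95.9^2 = 9196.81
Compute pressure:
P = R * Q^2 = 1.752 * 9196.81
= 16112.8111 Pa


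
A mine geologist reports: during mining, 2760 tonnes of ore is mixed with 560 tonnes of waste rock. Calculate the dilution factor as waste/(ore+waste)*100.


Total material = ore + waste
= 2760 + 560 = 3320 tonnes
Dilution = waste / total * 100
= 560 / 3320 * 100
= 0.1686746988 * 100
= 16.8675%

16.8675%


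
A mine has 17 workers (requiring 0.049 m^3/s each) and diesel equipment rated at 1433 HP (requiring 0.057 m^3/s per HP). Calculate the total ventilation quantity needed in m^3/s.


Airflow for workers:
Q_people = 17 * 0.049 = 0.833 m^3/s
Airflow for diesel equipment:
Q_diesel = 1433 * 0.057 = 81.681 m^3/s
Total ventilation:
Q_total = 0.833 + 81.681
= 82.514 m^3/s

82.514 m^3/s


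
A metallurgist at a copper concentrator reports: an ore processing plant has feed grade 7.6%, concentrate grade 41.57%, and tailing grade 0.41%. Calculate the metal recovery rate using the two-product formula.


95.5476%

Using the two-product formula:
R = 100 * c * (f - t) / (f * (c - t))
Numerator = 100 * 41.57 * (7.6 - 0.41)
= 100 * 41.57 * 7.19
= 29888.83
Denominator = 7.6 * (41.57 - 0.41)
= 7.6 * 41.16
= 312.816
R = 29888.83 / 312.816
= 95.5476%


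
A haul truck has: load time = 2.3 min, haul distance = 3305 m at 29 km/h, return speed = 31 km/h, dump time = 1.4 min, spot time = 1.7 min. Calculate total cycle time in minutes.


18.6347 min

Convert haul speed to m/min: 29 * 1000/60 = 483.3333333 m/min
Haul time = 3305 / 483.3333333 = 6.837931034 min
Convert return speed to m/min: 31 * 1000/60 = 516.6666667 m/min
Return time = 3305 / 516.6666667 = 6.396774194 min
Total cycle time:
= 2.3 + 6.837931034 + 1.4 + 6.396774194 + 1.7
= 18.6347 min


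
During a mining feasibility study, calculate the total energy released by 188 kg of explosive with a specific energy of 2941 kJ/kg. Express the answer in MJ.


Energy = mass * specific_energy / 1000
= 188 * 2941 / 1000
= 552908 / 1000
= 552.908 MJ

552.908 MJ


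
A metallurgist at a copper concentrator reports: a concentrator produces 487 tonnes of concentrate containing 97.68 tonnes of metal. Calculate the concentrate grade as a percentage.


20.0575%

Grade = (metal in concentrate / concentrate mass) * 100
= (97.68 / 487) * 100
= 0.2005749487 * 100
= 20.0575%


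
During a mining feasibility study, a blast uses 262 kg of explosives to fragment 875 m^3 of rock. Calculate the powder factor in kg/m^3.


0.2994 kg/m^3

Powder factor = explosive mass / rock volume
= 262 / 875
= 0.2994 kg/m^3


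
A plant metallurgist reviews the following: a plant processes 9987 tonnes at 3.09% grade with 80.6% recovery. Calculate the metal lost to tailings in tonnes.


Total metal in feed:
= 9987 * 3.09 / 100 = 308.5983 tonnes
Metal recovered:
= 308.5983 * 80.6 / 100 = 248.7302298 tonnes
Metal lost to tailings:
= 308.5983 - 248.7302298
= 59.8681 tonnes

59.8681 tonnes


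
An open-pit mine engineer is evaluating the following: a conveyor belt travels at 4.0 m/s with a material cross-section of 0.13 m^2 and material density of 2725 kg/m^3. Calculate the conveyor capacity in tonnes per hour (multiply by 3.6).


5101.2 t/h

Volumetric flow = speed * area
= 4.0 * 0.13 = 0.52 m^3/s
Mass flow = volumetric * density
= 0.52 * 2725 = 1417.0 kg/s
Convert to t/h: multiply by 3.6
Capacity = 1417.0 * 3.6
= 5101.2 t/h


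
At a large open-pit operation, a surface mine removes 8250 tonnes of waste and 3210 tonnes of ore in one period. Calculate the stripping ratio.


2.5701

Stripping ratio = waste tonnage / ore tonnage
= 8250 / 3210
= 2.5701


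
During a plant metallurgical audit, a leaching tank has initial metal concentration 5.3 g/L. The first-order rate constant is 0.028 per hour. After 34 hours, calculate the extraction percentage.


61.4032%

Compute the exponent:
-k * t = -0.028 * 34 = -0.952
Remaining concentration:
C = 5.3 * exp(-0.952)
= 5.3 * 0.3859683144
= 2.045632066 g/L
Extracted = 5.3 - 2.045632066 = 3.254367934 g/L
Extraction % = 3.254367934 / 5.3 * 100
= 61.4032%


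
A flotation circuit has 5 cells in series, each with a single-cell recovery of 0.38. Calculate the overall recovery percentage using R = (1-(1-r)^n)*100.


90.8387%

Complement of single-cell recovery:
1 - r = 1 - 0.38 = 0.62
Raise to power n:
(1 - r)^5 = 0.62^5 = 0.0916132832
Overall recovery:
R = (1 - 0.0916132832) * 100
= 90.8387%


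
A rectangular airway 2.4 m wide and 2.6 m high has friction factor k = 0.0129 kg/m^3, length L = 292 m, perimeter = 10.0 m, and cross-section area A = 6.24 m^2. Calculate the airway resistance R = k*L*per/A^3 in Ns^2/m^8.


0.155 Ns^2/m^8

Compute the numerator:
k * L * per = 0.0129 * 292 * 10.0
= 37.668
Compute the denominator:
A^3 = 6.24^3 = 242.970624
Resistance:
R = 37.668 / 242.970624
= 0.155 Ns^2/m^8


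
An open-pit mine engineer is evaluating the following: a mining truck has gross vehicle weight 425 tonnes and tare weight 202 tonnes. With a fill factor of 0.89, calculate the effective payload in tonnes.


Maximum payload = gross - tare
= 425 - 202 = 223 tonnes
Effective payload = max payload * fill factor
= 223 * 0.89
= 198.47 tonnes

198.47 tonnes


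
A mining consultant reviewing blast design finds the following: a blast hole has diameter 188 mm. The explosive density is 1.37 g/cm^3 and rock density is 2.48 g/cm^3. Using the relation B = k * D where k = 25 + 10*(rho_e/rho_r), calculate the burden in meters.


First, compute k:
rho_e / rho_r = 1.37 / 2.48 = 0.5524193548
k = 25 + 10 * 0.5524193548 = 30.52419355
Then, compute burden:
B = k * D / 1000 = 30.52419355 * 188 / 1000
= 5738.548387 / 1000
= 5.7385 m

5.7385 m


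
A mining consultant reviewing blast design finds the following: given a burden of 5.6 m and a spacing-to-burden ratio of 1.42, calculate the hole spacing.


7.952 m

Spacing = burden * ratio
= 5.6 * 1.42
= 7.952 m


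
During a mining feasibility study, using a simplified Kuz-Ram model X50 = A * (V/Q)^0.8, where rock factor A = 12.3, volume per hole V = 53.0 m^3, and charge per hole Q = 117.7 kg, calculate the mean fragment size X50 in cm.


6.4969 cm

Compute V/Q:
V/Q = 53.0 / 117.7 = 0.4502973662
Raise to the power 0.8:
(V/Q)^0.8 = 0.4502973662^0.8 = 0.5282013726
Multiply by A:
X50 = 12.3 * 0.5282013726
= 6.4969 cm


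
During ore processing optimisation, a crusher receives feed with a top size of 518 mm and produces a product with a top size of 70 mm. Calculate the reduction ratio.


7.4

Reduction ratio = feed size / product size
= 518 / 70
= 7.4


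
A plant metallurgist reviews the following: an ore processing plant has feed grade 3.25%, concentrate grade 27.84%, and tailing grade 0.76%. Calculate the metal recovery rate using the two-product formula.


Using the two-product formula:
R = 100 * c * (f - t) / (f * (c - t))
Numerator = 100 * 27.84 * (3.25 - 0.76)
= 100 * 27.84 * 2.49
= 6932.16
Denominator = 3.25 * (27.84 - 0.76)
= 3.25 * 27.08
= 88.01
R = 6932.16 / 88.01
= 78.7656%

78.7656%


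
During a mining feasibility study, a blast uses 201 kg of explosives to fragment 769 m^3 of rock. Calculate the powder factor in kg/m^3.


Powder factor = explosive mass / rock volume
= 201 / 769
= 0.2614 kg/m^3

0.2614 kg/m^3


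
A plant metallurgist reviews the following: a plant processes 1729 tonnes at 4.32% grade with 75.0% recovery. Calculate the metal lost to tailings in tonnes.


Total metal in feed:
= 1729 * 4.32 / 100 = 74.6928 tonnes
Metal recovered:
= 74.6928 * 75.0 / 100 = 56.0196 tonnes
Metal lost to tailings:
= 74.6928 - 56.0196
= 18.6732 tonnes

18.6732 tonnes


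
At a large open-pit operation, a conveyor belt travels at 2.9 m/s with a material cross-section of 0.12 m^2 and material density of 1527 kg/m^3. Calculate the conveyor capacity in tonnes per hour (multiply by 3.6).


1913.0256 t/h

Volumetric flow = speed * area
= 2.9 * 0.12 = 0.348 m^3/s
Mass flow = volumetric * density
= 0.348 * 1527 = 531.396 kg/s
Convert to t/h: multiply by 3.6
Capacity = 531.396 * 3.6
= 1913.0256 t/h


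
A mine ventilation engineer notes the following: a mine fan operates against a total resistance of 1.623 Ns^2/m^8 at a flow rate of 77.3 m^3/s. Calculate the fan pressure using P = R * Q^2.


9697.8957 Pa

Compute Q^2:
Q^2 = 77.3^2 = 5975.29
Compute pressure:
P = R * Q^2 = 1.623 * 5975.29
= 9697.8957 Pa


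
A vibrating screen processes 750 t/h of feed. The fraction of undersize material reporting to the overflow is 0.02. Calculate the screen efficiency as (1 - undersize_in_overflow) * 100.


98.0%

Screen efficiency = (1 - fraction of undersize in overflow) * 100
= (1 - 0.02) * 100
= 0.98 * 100
= 98.0%


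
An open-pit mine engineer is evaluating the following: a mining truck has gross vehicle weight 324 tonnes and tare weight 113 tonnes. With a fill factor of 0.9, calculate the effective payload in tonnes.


189.9 tonnes

Maximum payload = gross - tare
= 324 - 113 = 211 tonnes
Effective payload = max payload * fill factor
= 211 * 0.9
= 189.9 tonnes


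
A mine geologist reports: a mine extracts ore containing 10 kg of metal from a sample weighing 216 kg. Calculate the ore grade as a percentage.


4.6296%

Ore grade = (metal mass / ore mass) * 100
= (10 / 216) * 100
= 0.0462962963 * 100
= 4.6296%


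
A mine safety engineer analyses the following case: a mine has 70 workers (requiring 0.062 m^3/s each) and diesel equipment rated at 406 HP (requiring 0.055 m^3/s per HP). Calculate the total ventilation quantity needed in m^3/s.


Airflow for workers:
Q_people = 70 * 0.062 = 4.34 m^3/s
Airflow for diesel equipment:
Q_diesel = 406 * 0.055 = 22.33 m^3/s
Total ventilation:
Q_total = 4.34 + 22.33
= 26.67 m^3/s

26.67 m^3/s


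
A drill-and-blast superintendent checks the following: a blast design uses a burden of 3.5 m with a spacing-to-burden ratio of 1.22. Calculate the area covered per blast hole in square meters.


First, find the spacing:
Spacing = burden * ratio = 3.5 * 1.22
= 4.27 m
Then, calculate the area:
Area = burden * spacing = 3.5 * 4.27
= 14.945 m^2

14.945 m^2


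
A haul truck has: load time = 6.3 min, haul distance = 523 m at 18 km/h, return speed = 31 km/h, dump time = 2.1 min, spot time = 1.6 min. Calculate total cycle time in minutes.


Convert haul speed to m/min: 18 * 1000/60 = 300 m/min
Haul time = 523 / 300 = 1.743333333 min
Convert return speed to m/min: 31 * 1000/60 = 516.6666667 m/min
Return time = 523 / 516.6666667 = 1.012258065 min
Total cycle time:
= 6.3 + 1.743333333 + 2.1 + 1.012258065 + 1.6
= 12.7556 min

12.7556 min


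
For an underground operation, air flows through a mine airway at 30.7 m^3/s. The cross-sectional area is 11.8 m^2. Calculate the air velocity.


Velocity = flow rate / cross-sectional area
= 30.7 / 11.8
= 2.6017 m/s

2.6017 m/s


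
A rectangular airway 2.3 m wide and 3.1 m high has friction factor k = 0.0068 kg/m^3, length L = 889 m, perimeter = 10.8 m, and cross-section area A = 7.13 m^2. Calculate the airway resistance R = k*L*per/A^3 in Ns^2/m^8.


Compute the numerator:
k * L * per = 0.0068 * 889 * 10.8
= 65.28816
Compute the denominator:
A^3 = 7.13^3 = 362.467097
Resistance:
R = 65.28816 / 362.467097
= 0.1801 Ns^2/m^8

0.1801 Ns^2/m^8


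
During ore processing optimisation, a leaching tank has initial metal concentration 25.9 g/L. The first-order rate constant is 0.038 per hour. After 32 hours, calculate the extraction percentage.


70.3587%

Compute the exponent:
-k * t = -0.038 * 32 = -1.216
Remaining concentration:
C = 25.9 * exp(-1.216)
= 25.9 * 0.2964134526
= 7.677108422 g/L
Extracted = 25.9 - 7.677108422 = 18.22289158 g/L
Extraction % = 18.22289158 / 25.9 * 100
= 70.3587%


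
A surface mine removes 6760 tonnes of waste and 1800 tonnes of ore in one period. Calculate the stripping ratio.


Stripping ratio = waste tonnage / ore tonnage
= 6760 / 1800
= 3.7556

3.7556


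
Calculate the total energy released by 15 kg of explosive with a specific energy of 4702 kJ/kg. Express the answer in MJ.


Energy = mass * specific_energy / 1000
= 15 * 4702 / 1000
= 70530 / 1000
= 70.53 MJ

70.53 MJ


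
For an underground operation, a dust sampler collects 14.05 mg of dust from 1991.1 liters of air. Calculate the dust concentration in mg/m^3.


Convert liters to m^3: 1 m^3 = 1000 L
Concentration = mass / volume * 1000
= 14.05 / 1991.1 * 1000
= 0.007056400984 * 1000
= 7.0564 mg/m^3

7.0564 mg/m^3


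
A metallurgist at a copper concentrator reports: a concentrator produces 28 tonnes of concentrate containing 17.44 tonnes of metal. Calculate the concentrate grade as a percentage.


Grade = (metal in concentrate / concentrate mass) * 100
= (17.44 / 28) * 100
= 0.6228571429 * 100
= 62.2857%

62.2857%


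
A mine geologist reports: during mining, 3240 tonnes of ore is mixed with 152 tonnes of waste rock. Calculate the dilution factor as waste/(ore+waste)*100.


Total material = ore + waste
= 3240 + 152 = 3392 tonnes
Dilution = waste / total * 100
= 152 / 3392 * 100
= 0.04481132075 * 100
= 4.4811%

4.4811%


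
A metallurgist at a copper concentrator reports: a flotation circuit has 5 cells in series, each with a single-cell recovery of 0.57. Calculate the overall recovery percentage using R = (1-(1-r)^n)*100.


Complement of single-cell recovery:
1 - r = 1 - 0.57 = 0.43
Raise to power n:
(1 - r)^5 = 0.43^5 = 0.0147008443
Overall recovery:
R = (1 - 0.0147008443) * 100
= 98.5299%

98.5299%


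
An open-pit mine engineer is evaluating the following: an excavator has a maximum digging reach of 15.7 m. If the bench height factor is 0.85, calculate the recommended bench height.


Bench height = reach * factor
= 15.7 * 0.85
= 13.345 m

13.345 m


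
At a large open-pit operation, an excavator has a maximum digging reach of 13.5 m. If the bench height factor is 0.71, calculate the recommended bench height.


9.585 m

Bench height = reach * factor
= 13.5 * 0.71
= 9.585 m


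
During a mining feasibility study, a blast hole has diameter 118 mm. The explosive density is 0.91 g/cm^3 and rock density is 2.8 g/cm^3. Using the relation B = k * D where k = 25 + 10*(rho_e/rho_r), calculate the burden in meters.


3.3335 m

First, compute k:
rho_e / rho_r = 0.91 / 2.8 = 0.325
k = 25 + 10 * 0.325 = 28.25
Then, compute burden:
B = k * D / 1000 = 28.25 * 118 / 1000
= 3333.5 / 1000
= 3.3335 m


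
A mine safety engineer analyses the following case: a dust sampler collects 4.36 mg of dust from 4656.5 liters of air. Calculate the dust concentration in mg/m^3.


Convert liters to m^3: 1 m^3 = 1000 L
Concentration = mass / volume * 1000
= 4.36 / 4656.5 * 1000
= 0.0009363255664 * 1000
= 0.9363 mg/m^3

0.9363 mg/m^3


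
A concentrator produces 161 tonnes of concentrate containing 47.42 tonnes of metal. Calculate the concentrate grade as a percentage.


29.4534%

Grade = (metal in concentrate / concentrate mass) * 100
= (47.42 / 161) * 100
= 0.2945341615 * 100
= 29.4534%


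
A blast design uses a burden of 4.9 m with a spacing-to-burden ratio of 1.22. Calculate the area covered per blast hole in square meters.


29.2922 m^2

First, find the spacing:
Spacing = burden * ratio = 4.9 * 1.22
= 5.978 m
Then, calculate the area:
Area = burden * spacing = 4.9 * 5.978
= 29.2922 m^2


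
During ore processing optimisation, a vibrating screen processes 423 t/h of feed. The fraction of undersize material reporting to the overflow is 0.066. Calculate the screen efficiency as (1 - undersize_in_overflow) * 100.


Screen efficiency = (1 - fraction of undersize in overflow) * 100
= (1 - 0.066) * 100
= 0.934 * 100
= 93.4%

93.4%


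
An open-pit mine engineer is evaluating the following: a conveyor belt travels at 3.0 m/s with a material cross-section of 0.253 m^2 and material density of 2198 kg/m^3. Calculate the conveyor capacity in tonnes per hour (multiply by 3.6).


Volumetric flow = speed * area
= 3.0 * 0.253 = 0.759 m^3/s
Mass flow = volumetric * density
= 0.759 * 2198 = 1668.282 kg/s
Convert to t/h: multiply by 3.6
Capacity = 1668.282 * 3.6
= 6005.8152 t/h

6005.8152 t/h


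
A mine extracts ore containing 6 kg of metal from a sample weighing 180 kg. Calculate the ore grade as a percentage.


3.3333%

Ore grade = (metal mass / ore mass) * 100
= (6 / 180) * 100
= 0.03333333333 * 100
= 3.3333%


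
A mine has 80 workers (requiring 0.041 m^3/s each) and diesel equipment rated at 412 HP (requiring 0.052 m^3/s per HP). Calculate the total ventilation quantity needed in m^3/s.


Airflow for workers:
Q_people = 80 * 0.041 = 3.28 m^3/s
Airflow for diesel equipment:
Q_diesel = 412 * 0.052 = 21.424 m^3/s
Total ventilation:
Q_total = 3.28 + 21.424
= 24.704 m^3/s

24.704 m^3/s


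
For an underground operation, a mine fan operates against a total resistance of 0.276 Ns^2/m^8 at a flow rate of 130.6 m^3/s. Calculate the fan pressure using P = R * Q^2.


4707.5554 Pa

Compute Q^2:
Q^2 = 130.6^2 = 17056.36
Compute pressure:
P = R * Q^2 = 0.276 * 17056.36
= 4707.5554 Pa


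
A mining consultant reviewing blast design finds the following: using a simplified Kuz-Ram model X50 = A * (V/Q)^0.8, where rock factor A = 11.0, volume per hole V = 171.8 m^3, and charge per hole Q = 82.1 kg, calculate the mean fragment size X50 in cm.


Compute V/Q:
V/Q = 171.8 / 82.1 = 2.092570037
Raise to the power 0.8:
(V/Q)^0.8 = 2.092570037^0.8 = 1.805277635
Multiply by A:
X50 = 11.0 * 1.805277635
= 19.8581 cm

19.8581 cm
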